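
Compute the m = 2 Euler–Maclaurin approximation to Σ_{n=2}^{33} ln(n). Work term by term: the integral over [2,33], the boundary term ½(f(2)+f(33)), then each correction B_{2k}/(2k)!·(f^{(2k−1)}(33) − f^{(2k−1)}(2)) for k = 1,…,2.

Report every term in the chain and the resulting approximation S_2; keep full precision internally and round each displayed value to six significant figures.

Integral: ∫_2^33 ln(x) dx = 82.9985.
Endpoint term: (f(2) + f(33))/2 = (0.693147 + 3.49651)/2 = 2.09483.
Integral + boundary = 85.0933.
Order-1 term: 1/12 · (0.0303030 − 0.500000) = -0.0391414.
After k=1: 85.0541.
Order-2 term: −1/720 · (5.56529e-05 − 0.250000) = 0.000347145.

S_2 ≈ 85.0545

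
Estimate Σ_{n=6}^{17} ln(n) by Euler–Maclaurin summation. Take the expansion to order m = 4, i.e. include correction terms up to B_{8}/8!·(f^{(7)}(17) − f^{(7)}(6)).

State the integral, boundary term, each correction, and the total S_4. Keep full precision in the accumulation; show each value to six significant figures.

S_4 ≈ 28.7176

The integral term ∫_6^17 ln(x) dx = 26.4141.
Boundary: ½(f(6) + f(17)) = ½(1.79176 + 2.83321) = 2.31249.
So far: 28.7266.
Order-1 term: 1/12 · (0.0588235 − 0.166667) = -0.00898693.
Partial sum through k=1: 28.7176.
Order-2 term: −1/720 · (0.000407083 − 0.00925926) = 1.22947e-05.
Partial sum through k=2: 28.7176.
Order-3 term: 1/30240 · (1.69031e-05 − 0.00308642) = -1.01505e-07.
Partial sum through k=3: 28.7176.
Order-4 term: −1/1209600 · (1.75465e-06 − 0.00257202) = 2.12489e-09.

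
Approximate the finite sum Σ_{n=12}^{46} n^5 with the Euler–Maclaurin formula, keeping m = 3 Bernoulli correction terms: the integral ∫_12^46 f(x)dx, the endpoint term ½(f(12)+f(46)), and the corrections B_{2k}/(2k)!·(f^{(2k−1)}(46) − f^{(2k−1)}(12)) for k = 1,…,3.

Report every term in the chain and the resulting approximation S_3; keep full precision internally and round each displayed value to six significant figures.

∫_12^46 x^5 dx evaluates to 1.57855e+09.
Endpoint term: (f(12) + f(46))/2 = (248832 + 2.05963e+08)/2 = 1.03106e+08.
So far: 1.68166e+09.
k=1: B_{2}/(2)! × [f^{(1)}(46) − f^{(1)}(12)] = 1/12 × (2.23873e+07 − 103680) = 1.85697e+06.
After k=1: 1.68351e+09.
k=2: B_{4}/(4)! × [f^{(3)}(46) − f^{(3)}(12)] = −1/720 × (126960 − 8640.00) = -164.333.
After k=2: 1.68351e+09.
k=3: B_{6}/(6)! × [f^{(5)}(46) − f^{(5)}(12)] = 1/30240 × (120.000 − 120.000) = 0.00000.

S_3 ≈ 1.68351e+09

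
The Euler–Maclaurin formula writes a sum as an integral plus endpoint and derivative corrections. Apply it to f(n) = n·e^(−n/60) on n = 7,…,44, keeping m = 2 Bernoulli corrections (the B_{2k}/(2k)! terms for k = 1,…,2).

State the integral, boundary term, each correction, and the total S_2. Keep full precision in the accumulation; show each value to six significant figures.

S_2 ≈ 593.846

Integral: ∫_7^44 x·e^(−x/60) dx = 580.220.
Boundary: ½(f(7) + f(44)) = ½(6.22917 + 21.1334) = 13.6813.
So far: 593.901.
k=1: B_{2}/(2)! × [f^{(1)}(44) − f^{(1)}(7)] = 1/12 × (0.128081 − 0.786062) = -0.0548317.
After k=1: 593.846.
k=2: B_{4}/(4)! × [f^{(3)}(44) − f^{(3)}(7)] = −1/720 × (0.000302414 − 0.000712729) = 5.69882e-07.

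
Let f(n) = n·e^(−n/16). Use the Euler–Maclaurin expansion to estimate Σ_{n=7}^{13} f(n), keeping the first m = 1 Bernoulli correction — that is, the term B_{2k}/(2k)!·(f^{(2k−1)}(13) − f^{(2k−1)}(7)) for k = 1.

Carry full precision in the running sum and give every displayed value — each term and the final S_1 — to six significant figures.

S_1 ≈ 36.8207

∫_7^13 x·e^(−x/16) dx evaluates to 31.6999.
Boundary: ½(f(7) + f(13)) = ½(4.51954 + 5.76872) = 5.14413.
Running total after boundary: 36.8440.
Order-1 term: 1/12 · (0.0832026 − 0.363177) = -0.0233312.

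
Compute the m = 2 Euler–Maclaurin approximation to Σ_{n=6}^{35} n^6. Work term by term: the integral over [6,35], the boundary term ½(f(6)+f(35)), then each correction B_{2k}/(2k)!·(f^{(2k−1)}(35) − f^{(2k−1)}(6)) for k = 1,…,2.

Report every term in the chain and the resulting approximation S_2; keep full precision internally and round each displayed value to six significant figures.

Integral: ∫_6^35 x^6 dx = 9.19129e+09.
½[f(6) + f(35)] = ½[46656.0 + 1.83827e+09] = 9.19156e+08.
Integral + boundary = 1.01104e+10.
k=1: B_{2}/(2)! × [f^{(1)}(35) − f^{(1)}(6)] = 1/12 × (3.15131e+08 − 46656.0) = 2.62570e+07.
After k=1: 1.01367e+10.
k=2: B_{4}/(4)! × [f^{(3)}(35) − f^{(3)}(6)] = −1/720 × (5.14500e+06 − 25920.0) = -7109.83.

S_2 ≈ 1.01367e+10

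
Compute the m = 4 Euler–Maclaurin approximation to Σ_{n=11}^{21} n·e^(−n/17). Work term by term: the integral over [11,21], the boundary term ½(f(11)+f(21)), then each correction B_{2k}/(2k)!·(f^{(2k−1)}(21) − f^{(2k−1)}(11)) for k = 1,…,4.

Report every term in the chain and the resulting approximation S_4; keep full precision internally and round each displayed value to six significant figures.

Integral: ∫_11^21 x·e^(−x/17) dx = 61.4017.
Endpoint term: (f(11) + f(21))/2 = (5.75942 + 6.10573)/2 = 5.93258.
Running total after boundary: 67.3343.
Correction k=1: B_{2}/2! · (f^{(1)}(21) − f^{(1)}(11)) = 1/12 · (-0.0684116 − 0.184794) = -0.0211005.
After k=1: 67.3132.
Correction k=2: B_{4}/4! · (f^{(3)}(21) − f^{(3)}(11)) = −1/720 · (0.00177539 − 0.00426284) = 3.45480e-06.
After k=2: 67.3132.
Correction k=3: B_{6}/6! · (f^{(5)}(21) − f^{(5)}(11)) = 1/30240 · (1.31055e-05 − 2.72881e-05) = -4.69000e-10.
After k=3: 67.3132.
Correction k=4: B_{8}/8! · (f^{(7)}(21) − f^{(7)}(11)) = −1/1209600 · (6.94388e-08 − 1.37806e-07) = 5.65203e-14.

S_4 ≈ 67.3132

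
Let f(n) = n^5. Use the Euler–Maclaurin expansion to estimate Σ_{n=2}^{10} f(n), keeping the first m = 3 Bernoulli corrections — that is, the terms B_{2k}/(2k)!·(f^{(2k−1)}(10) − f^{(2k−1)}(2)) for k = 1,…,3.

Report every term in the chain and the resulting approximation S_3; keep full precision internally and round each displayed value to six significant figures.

S_3 ≈ 220824

The integral term ∫_2^10 x^5 dx = 166656.
Endpoint term: (f(2) + f(10))/2 = (32.0000 + 100000)/2 = 50016.0.
Integral + boundary = 216672.
Correction k=1: B_{2}/2! · (f^{(1)}(10) − f^{(1)}(2)) = 1/12 · (50000.0 − 80.0000) = 4160.00.
After k=1: 220832.
Correction k=2: B_{4}/4! · (f^{(3)}(10) − f^{(3)}(2)) = −1/720 · (6000.00 − 240.000) = -8.00000.
After k=2: 220824.
Correction k=3: B_{6}/6! · (f^{(5)}(10) − f^{(5)}(2)) = 1/30240 · (120.000 − 120.000) = 0.00000.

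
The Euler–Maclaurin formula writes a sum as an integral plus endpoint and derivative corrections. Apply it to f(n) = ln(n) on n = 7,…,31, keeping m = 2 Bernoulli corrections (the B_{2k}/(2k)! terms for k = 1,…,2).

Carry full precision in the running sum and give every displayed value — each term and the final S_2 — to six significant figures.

The integral term ∫_7^31 ln(x) dx = 68.8322.
Endpoint term: (f(7) + f(31))/2 = (1.94591 + 3.43399)/2 = 2.68995.
Integral + boundary = 71.5222.
Order-1 term: 1/12 · (0.0322581 − 0.142857) = -0.00921659.
After k=1: 71.5130.
Order-2 term: −1/720 · (6.71344e-05 − 0.00583090) = 8.00524e-06.

S_2 ≈ 71.5130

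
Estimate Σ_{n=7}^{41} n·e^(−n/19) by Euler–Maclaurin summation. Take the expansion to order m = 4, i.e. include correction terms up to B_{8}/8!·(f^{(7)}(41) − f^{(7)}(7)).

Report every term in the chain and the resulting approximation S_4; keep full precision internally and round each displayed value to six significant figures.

S_4 ≈ 214.757

Integral: ∫_7^41 x·e^(−x/19) dx = 210.014.
Boundary: ½(f(7) + f(41)) = ½(4.84278 + 4.73829) = 4.79054.
Running total after boundary: 214.805.
Correction k=1: B_{2}/2! · (f^{(1)}(41) − f^{(1)}(7)) = 1/12 · (-0.133816 − 0.436943) = -0.0475632.
Running total after k=1: 214.757.
Correction k=2: B_{4}/4! · (f^{(3)}(41) − f^{(3)}(7)) = −1/720 · (0.000269586 − 0.00504320) = 6.63002e-06.
Running total after k=2: 214.757.
Correction k=3: B_{6}/6! · (f^{(5)}(41) − f^{(5)}(7)) = 1/30240 · (2.52037e-06 − 2.45873e-05) = -7.29728e-10.
Running total after k=3: 214.757.
Correction k=4: B_{8}/8! · (f^{(7)}(41) − f^{(7)}(7)) = −1/1209600 · (1.18946e-08 − 9.75196e-08) = 7.07879e-14.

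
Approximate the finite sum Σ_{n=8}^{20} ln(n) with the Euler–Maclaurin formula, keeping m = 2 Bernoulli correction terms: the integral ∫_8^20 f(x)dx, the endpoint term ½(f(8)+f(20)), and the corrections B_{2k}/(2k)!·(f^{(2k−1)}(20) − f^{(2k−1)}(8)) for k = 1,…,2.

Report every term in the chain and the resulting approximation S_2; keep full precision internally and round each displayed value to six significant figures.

∫_8^20 ln(x) dx evaluates to 31.2791.
Boundary: ½(f(8) + f(20)) = ½(2.07944 + 2.99573) = 2.53759.
Integral + boundary = 33.8167.
Correction k=1: B_{2}/2! · (f^{(1)}(20) − f^{(1)}(8)) = 1/12 · (0.0500000 − 0.125000) = -0.00625000.
After k=1: 33.8105.
Correction k=2: B_{4}/4! · (f^{(3)}(20) − f^{(3)}(8)) = −1/720 · (0.000250000 − 0.00390625) = 5.07812e-06.

S_2 ≈ 33.8105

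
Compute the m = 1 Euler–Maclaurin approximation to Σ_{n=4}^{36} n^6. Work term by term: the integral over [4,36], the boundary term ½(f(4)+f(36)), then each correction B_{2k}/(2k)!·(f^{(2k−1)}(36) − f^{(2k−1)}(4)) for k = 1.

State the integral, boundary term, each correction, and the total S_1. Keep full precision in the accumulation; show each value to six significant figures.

S_1 ≈ 1.23135e+10

The integral term ∫_4^36 x^6 dx = 1.11949e+10.
Boundary: ½(f(4) + f(36)) = ½(4096.00 + 2.17678e+09) = 1.08839e+09.
Integral + boundary = 1.22833e+10.
Order-1 term: 1/12 · (3.62797e+08 − 6144.00) = 3.02326e+07.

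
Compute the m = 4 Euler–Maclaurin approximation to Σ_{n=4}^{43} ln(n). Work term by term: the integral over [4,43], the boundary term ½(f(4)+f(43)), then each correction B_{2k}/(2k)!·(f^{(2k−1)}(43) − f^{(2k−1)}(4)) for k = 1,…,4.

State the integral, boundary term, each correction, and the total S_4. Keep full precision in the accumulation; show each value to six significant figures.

∫_4^43 ln(x) dx evaluates to 117.186.
Endpoint term: (f(4) + f(43))/2 = (1.38629 + 3.76120)/2 = 2.57375.
Integral + boundary = 119.760.
k=1: B_{2}/(2)! × [f^{(1)}(43) − f^{(1)}(4)] = 1/12 × (0.0232558 − 0.250000) = -0.0188953.
Partial sum through k=1: 119.741.
k=2: B_{4}/(4)! × [f^{(3)}(43) − f^{(3)}(4)] = −1/720 × (2.51550e-05 − 0.0312500) = 4.33678e-05.
Partial sum through k=2: 119.741.
k=3: B_{6}/(6)! × [f^{(5)}(43) − f^{(5)}(4)] = 1/30240 × (1.63256e-07 − 0.0234375) = -7.75044e-07.
Partial sum through k=3: 119.741.
k=4: B_{8}/(8)! × [f^{(7)}(43) − f^{(7)}(4)] = −1/1209600 × (2.64883e-09 − 0.0439453) = 3.63304e-08.

S_4 ≈ 119.741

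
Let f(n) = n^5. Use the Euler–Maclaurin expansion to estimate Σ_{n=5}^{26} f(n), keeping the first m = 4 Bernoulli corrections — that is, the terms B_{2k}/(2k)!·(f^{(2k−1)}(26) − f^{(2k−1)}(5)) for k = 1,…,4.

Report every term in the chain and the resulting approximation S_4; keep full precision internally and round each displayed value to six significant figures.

∫_5^26 x^5 dx evaluates to 5.14834e+07.
½[f(5) + f(26)] = ½[3125.00 + 1.18814e+07] = 5.94225e+06.
So far: 5.74256e+07.
Correction k=1: B_{2}/2! · (f^{(1)}(26) − f^{(1)}(5)) = 1/12 · (2.28488e+06 − 3125.00) = 190146.
After k=1: 5.76158e+07.
Correction k=2: B_{4}/4! · (f^{(3)}(26) − f^{(3)}(5)) = −1/720 · (40560.0 − 1500.00) = -54.2500.
After k=2: 5.76157e+07.
Correction k=3: B_{6}/6! · (f^{(5)}(26) − f^{(5)}(5)) = 1/30240 · (120.000 − 120.000) = 0.00000.
After k=3: 5.76157e+07.
Correction k=4: B_{8}/8! · (f^{(7)}(26) − f^{(7)}(5)) = −1/1209600 · (0.00000 − 0.00000) = 0.00000.

S_4 ≈ 5.76157e+07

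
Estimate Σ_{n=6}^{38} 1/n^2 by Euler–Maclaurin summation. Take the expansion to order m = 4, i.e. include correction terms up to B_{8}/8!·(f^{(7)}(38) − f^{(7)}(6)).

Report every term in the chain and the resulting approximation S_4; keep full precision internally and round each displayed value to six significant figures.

S_4 ≈ 0.155350

Integral: ∫_6^38 1/x^2 dx = 0.140351.
½[f(6) + f(38)] = ½[0.0277778 + 0.000692521] = 0.0142351.
Running total after boundary: 0.154586.
Correction k=1: B_{2}/2! · (f^{(1)}(38) − f^{(1)}(6)) = 1/12 · (-3.64485e-05 − (-0.00925926)) = 0.000768568.
Running total after k=1: 0.155355.
Correction k=2: B_{4}/4! · (f^{(3)}(38) − f^{(3)}(6)) = −1/720 · (-3.02896e-07 − (-0.00308642)) = -4.28627e-06.
Running total after k=2: 0.155350.
Correction k=3: B_{6}/6! · (f^{(5)}(38) − f^{(5)}(6)) = 1/30240 · (-6.29285e-09 − (-0.00257202)) = 8.50532e-08.
Running total after k=3: 0.155350.
Correction k=4: B_{8}/8! · (f^{(7)}(38) − f^{(7)}(6)) = −1/1209600 · (-2.44044e-10 − (-0.00400091)) = -3.30763e-09.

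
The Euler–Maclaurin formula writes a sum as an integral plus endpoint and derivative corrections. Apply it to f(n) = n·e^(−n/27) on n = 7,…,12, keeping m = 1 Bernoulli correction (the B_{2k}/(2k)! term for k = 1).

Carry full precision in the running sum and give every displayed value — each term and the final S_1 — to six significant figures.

The integral term ∫_7^12 x·e^(−x/27) dx = 33.1869.
½[f(7) + f(12)] = ½[5.40136 + 7.69416] = 6.54776.
So far: 39.7347.
Order-1 term: 1/12 · (0.356211 − 0.571573) = -0.0179468.

S_1 ≈ 39.7167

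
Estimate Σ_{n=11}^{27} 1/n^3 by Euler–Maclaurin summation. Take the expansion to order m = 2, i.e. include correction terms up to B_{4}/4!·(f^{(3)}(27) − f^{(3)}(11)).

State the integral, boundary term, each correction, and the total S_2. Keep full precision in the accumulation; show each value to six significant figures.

Integral: ∫_11^27 1/x^3 dx = 0.00344636.
½[f(11) + f(27)] = ½[0.000751315 + 5.08053e-05] = 0.000401060.
Running total after boundary: 0.00384742.
k=1: B_{2}/(2)! × [f^{(1)}(27) − f^{(1)}(11)] = 1/12 × (-5.64503e-06 − (-0.000204904)) = 1.66049e-05.
After k=1: 0.00386403.
k=2: B_{4}/(4)! × [f^{(3)}(27) − f^{(3)}(11)] = −1/720 × (-1.54870e-07 − (-3.38684e-05)) = -4.68244e-08.

S_2 ≈ 0.00386398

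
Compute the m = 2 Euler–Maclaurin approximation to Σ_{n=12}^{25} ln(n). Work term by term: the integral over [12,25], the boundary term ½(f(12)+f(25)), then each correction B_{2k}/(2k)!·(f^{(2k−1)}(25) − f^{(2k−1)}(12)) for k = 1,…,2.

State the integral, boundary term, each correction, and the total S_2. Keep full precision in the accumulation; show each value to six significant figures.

S_2 ≈ 40.5013

Integral: ∫_12^25 ln(x) dx = 37.6530.
½[f(12) + f(25)] = ½[2.48491 + 3.21888] = 2.85189.
Running total after boundary: 40.5049.
k=1: B_{2}/(2)! × [f^{(1)}(25) − f^{(1)}(12)] = 1/12 × (0.0400000 − 0.0833333) = -0.00361111.
After k=1: 40.5013.
k=2: B_{4}/(4)! × [f^{(3)}(25) − f^{(3)}(12)] = −1/720 × (0.000128000 − 0.00115741) = 1.42973e-06.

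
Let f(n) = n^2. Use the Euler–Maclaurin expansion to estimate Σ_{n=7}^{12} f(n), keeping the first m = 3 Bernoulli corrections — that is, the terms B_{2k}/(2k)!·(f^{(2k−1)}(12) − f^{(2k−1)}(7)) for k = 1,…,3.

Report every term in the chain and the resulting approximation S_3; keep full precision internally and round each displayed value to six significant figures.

Integral: ∫_7^12 x^2 dx = 461.667.
½[f(7) + f(12)] = ½[49.0000 + 144.000] = 96.5000.
Integral + boundary = 558.167.
k=1: B_{2}/(2)! × [f^{(1)}(12) − f^{(1)}(7)] = 1/12 × (24.0000 − 14.0000) = 0.833333.
Partial sum through k=1: 559.000.
k=2: B_{4}/(4)! × [f^{(3)}(12) − f^{(3)}(7)] = −1/720 × (0.00000 − 0.00000) = 0.00000.
Partial sum through k=2: 559.000.
k=3: B_{6}/(6)! × [f^{(5)}(12) − f^{(5)}(7)] = 1/30240 × (0.00000 − 0.00000) = 0.00000.

S_3 ≈ 559.000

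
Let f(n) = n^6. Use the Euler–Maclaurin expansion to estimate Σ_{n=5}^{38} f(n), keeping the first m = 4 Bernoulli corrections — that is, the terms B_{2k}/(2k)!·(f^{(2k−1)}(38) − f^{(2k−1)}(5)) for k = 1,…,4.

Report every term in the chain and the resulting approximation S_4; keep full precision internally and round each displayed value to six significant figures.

Integral: ∫_5^38 x^6 dx = 1.63451e+10.
Boundary: ½(f(5) + f(38)) = ½(15625.0 + 3.01094e+09) = 1.50548e+09.
So far: 1.78505e+10.
Order-1 term: 1/12 · (4.75411e+08 − 18750.0) = 3.96160e+07.
After k=1: 1.78902e+10.
Order-2 term: −1/720 · (6.58464e+06 − 15000.0) = -9124.50.
After k=2: 1.78902e+10.
Order-3 term: 1/30240 · (27360.0 − 3600.00) = 0.785714.
After k=3: 1.78902e+10.
Order-4 term: −1/1209600 · (0.00000 − 0.00000) = 0.00000.

S_4 ≈ 1.78902e+10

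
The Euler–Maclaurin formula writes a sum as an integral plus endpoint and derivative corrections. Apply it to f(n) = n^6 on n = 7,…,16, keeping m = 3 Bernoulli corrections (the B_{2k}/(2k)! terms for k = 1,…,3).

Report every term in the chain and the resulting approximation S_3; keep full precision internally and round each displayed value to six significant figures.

S_3 ≈ 4.71930e+07

Integral: ∫_7^16 x^6 dx = 3.82303e+07.
½[f(7) + f(16)] = ½[117649 + 1.67772e+07] = 8.44743e+06.
Running total after boundary: 4.66777e+07.
Order-1 term: 1/12 · (6.29146e+06 − 100842) = 515884.
Partial sum through k=1: 4.71936e+07.
Order-2 term: −1/720 · (491520 − 41160.0) = -625.500.
Partial sum through k=2: 4.71930e+07.
Order-3 term: 1/30240 · (11520.0 − 5040.00) = 0.214286.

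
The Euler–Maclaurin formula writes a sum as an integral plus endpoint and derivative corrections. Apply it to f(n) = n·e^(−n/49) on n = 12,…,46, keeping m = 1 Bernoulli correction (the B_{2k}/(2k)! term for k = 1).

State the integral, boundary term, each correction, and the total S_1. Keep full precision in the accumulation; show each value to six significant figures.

S_1 ≈ 532.787

∫_12^46 x·e^(−x/49) dx evaluates to 519.142.
Boundary: ½(f(12) + f(46)) = ½(9.39341 + 17.9909) = 13.6922.
Running total after boundary: 532.834.
k=1: B_{2}/(2)! × [f^{(1)}(46) − f^{(1)}(12)] = 1/12 × (0.0239453 − 0.591082) = -0.0472614.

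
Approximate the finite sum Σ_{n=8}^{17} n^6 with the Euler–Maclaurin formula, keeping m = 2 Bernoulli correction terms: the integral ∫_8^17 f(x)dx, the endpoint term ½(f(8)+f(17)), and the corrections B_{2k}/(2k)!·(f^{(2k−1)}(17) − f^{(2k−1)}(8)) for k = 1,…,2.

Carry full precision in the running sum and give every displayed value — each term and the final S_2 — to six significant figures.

The integral term ∫_8^17 x^6 dx = 5.83202e+07.
½[f(8) + f(17)] = ½[262144 + 2.41376e+07] = 1.21999e+07.
Integral + boundary = 7.05201e+07.
Correction k=1: B_{2}/2! · (f^{(1)}(17) − f^{(1)}(8)) = 1/12 · (8.51914e+06 − 196608) = 693544.
After k=1: 7.12136e+07.
Correction k=2: B_{4}/4! · (f^{(3)}(17) − f^{(3)}(8)) = −1/720 · (589560 − 61440.0) = -733.500.

S_2 ≈ 7.12129e+07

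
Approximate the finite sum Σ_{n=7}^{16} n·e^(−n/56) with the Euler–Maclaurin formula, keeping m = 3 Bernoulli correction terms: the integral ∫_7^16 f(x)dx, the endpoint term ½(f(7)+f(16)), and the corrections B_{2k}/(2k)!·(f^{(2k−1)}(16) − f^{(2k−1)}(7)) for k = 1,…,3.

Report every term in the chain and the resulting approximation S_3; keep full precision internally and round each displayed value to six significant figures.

S_3 ≈ 92.5736

The integral term ∫_7^16 x·e^(−x/56) dx = 83.4926.
Boundary: ½(f(7) + f(16)) = ½(6.17748 + 12.0236) = 9.10056.
Integral + boundary = 92.5932.
k=1: B_{2}/(2)! × [f^{(1)}(16) − f^{(1)}(7)] = 1/12 × (0.536769 − 0.772185) = -0.0196179.
Partial sum through k=1: 92.5736.
k=2: B_{4}/(4)! × [f^{(3)}(16) − f^{(3)}(7)] = −1/720 × (0.000650422 − 0.000809049) = 2.20315e-07.
Partial sum through k=2: 92.5736.
k=3: B_{6}/(6)! × [f^{(5)}(16) − f^{(5)}(7)] = 1/30240 × (3.60230e-07 − 4.37457e-07) = -2.55382e-12.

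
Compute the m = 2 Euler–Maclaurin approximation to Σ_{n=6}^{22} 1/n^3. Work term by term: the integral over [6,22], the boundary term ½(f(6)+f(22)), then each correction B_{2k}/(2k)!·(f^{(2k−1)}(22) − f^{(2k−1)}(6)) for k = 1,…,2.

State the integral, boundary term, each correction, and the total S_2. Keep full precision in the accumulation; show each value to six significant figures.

∫_6^22 1/x^3 dx evaluates to 0.0128558.
Boundary: ½(f(6) + f(22)) = ½(0.00462963 + 9.39144e-05) = 0.00236177.
Running total after boundary: 0.0152176.
Order-1 term: 1/12 · (-1.28065e-05 − (-0.00231481)) = 0.000191834.
Partial sum through k=1: 0.0154094.
Order-2 term: −1/720 · (-5.29194e-07 − (-0.00128601)) = -1.78539e-06.

S_2 ≈ 0.0154077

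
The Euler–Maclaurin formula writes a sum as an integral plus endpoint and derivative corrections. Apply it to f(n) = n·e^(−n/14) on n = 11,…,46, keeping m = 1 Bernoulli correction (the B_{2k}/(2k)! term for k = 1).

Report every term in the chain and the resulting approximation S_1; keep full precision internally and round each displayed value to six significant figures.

Integral: ∫_11^46 x·e^(−x/14) dx = 128.100.
½[f(11) + f(46)] = ½[5.01373 + 1.72104] = 3.36739.
Running total after boundary: 131.468.
k=1: B_{2}/(2)! × [f^{(1)}(46) − f^{(1)}(11)] = 1/12 × (-0.0855174 − 0.0976701) = -0.0152656.

S_1 ≈ 131.452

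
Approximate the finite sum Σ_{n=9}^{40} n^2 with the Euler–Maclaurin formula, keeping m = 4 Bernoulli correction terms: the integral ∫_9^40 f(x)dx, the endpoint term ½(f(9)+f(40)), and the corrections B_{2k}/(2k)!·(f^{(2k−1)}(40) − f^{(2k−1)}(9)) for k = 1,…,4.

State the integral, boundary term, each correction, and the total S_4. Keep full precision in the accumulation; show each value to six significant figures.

S_4 ≈ 21936.0

∫_9^40 x^2 dx evaluates to 21090.3.
½[f(9) + f(40)] = ½[81.0000 + 1600.00] = 840.500.
Integral + boundary = 21930.8.
Order-1 term: 1/12 · (80.0000 − 18.0000) = 5.16667.
Partial sum through k=1: 21936.0.
Order-2 term: −1/720 · (0.00000 − 0.00000) = 0.00000.
Partial sum through k=2: 21936.0.
Order-3 term: 1/30240 · (0.00000 − 0.00000) = 0.00000.
Partial sum through k=3: 21936.0.
Order-4 term: −1/1209600 · (0.00000 − 0.00000) = 0.00000.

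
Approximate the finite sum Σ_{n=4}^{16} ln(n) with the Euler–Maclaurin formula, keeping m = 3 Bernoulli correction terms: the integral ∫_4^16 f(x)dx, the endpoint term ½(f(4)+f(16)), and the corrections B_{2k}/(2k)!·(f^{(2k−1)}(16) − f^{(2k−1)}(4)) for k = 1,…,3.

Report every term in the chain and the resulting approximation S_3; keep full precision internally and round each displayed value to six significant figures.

S_3 ≈ 28.8801

Integral: ∫_4^16 ln(x) dx = 26.8162.
Boundary: ½(f(4) + f(16)) = ½(1.38629 + 2.77259) = 2.07944.
So far: 28.8957.
Correction k=1: B_{2}/2! · (f^{(1)}(16) − f^{(1)}(4)) = 1/12 · (0.0625000 − 0.250000) = -0.0156250.
Partial sum through k=1: 28.8801.
Correction k=2: B_{4}/4! · (f^{(3)}(16) − f^{(3)}(4)) = −1/720 · (0.000488281 − 0.0312500) = 4.27246e-05.
Partial sum through k=2: 28.8801.
Correction k=3: B_{6}/6! · (f^{(5)}(16) − f^{(5)}(4)) = 1/30240 · (2.28882e-05 − 0.0234375) = -7.74293e-07.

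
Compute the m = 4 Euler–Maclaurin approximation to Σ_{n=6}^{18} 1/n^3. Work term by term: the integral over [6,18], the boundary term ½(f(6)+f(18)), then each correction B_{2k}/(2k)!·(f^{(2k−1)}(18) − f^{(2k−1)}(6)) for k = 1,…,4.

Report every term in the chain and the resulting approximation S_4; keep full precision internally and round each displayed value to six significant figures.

S_4 ≈ 0.0149350

The integral term ∫_6^18 1/x^3 dx = 0.0123457.
Endpoint term: (f(6) + f(18))/2 = (0.00462963 + 0.000171468)/2 = 0.00240055.
So far: 0.0147462.
Correction k=1: B_{2}/2! · (f^{(1)}(18) − f^{(1)}(6)) = 1/12 · (-2.85780e-05 − (-0.00231481)) = 0.000190520.
Running total after k=1: 0.0149367.
Correction k=2: B_{4}/4! · (f^{(3)}(18) − f^{(3)}(6)) = −1/720 · (-1.76407e-06 − (-0.00128601)) = -1.78367e-06.
Running total after k=2: 0.0149350.
Correction k=3: B_{6}/6! · (f^{(5)}(18) − f^{(5)}(6)) = 1/30240 · (-2.28676e-07 − (-0.00150034)) = 4.96070e-08.
Running total after k=3: 0.0149350.
Correction k=4: B_{8}/8! · (f^{(7)}(18) − f^{(7)}(6)) = −1/1209600 · (-5.08169e-08 − (-0.00300069)) = -2.48068e-09.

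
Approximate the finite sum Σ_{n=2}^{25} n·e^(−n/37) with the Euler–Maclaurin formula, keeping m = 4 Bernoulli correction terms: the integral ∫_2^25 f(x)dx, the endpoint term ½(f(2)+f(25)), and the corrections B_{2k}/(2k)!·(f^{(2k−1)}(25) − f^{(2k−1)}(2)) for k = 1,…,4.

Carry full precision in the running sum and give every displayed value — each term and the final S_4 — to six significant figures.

The integral term ∫_2^25 x·e^(−x/37) dx = 199.855.
Endpoint term: (f(2) + f(25))/2 = (1.89476 + 12.7203)/2 = 7.30754.
So far: 207.162.
k=1: B_{2}/(2)! × [f^{(1)}(25) − f^{(1)}(2)] = 1/12 × (0.165020 − 0.896171) = -0.0609292.
Partial sum through k=1: 207.101.
k=2: B_{4}/(4)! × [f^{(3)}(25) − f^{(3)}(2)] = −1/720 × (0.000863875 − 0.00203867) = 1.63165e-06.
Partial sum through k=2: 207.101.
k=3: B_{6}/(6)! × [f^{(5)}(25) − f^{(5)}(2)] = 1/30240 × (1.17400e-06 − 2.50016e-06) = -4.38543e-11.
Partial sum through k=3: 207.101.
k=4: B_{8}/(8)! × [f^{(7)}(25) − f^{(7)}(2)] = −1/1209600 × (1.25418e-09 − 2.56475e-09) = 1.08347e-15.

S_4 ≈ 207.101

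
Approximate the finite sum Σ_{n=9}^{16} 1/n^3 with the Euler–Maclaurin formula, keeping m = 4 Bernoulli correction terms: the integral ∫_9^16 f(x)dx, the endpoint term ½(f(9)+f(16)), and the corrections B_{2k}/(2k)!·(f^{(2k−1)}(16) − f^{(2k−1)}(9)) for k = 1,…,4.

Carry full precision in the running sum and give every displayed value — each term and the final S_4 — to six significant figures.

Integral: ∫_9^16 1/x^3 dx = 0.00421971.
½[f(9) + f(16)] = ½[0.00137174 + 0.000244141] = 0.000807941.
Integral + boundary = 0.00502766.
Order-1 term: 1/12 · (-4.57764e-05 − (-0.000457247)) = 3.42893e-05.
After k=1: 0.00506195.
Order-2 term: −1/720 · (-3.57628e-06 − (-0.000112901)) = -1.51839e-07.
After k=2: 0.00506179.
Order-3 term: 1/30240 · (-5.86733e-07 − (-5.85410e-05)) = 1.91648e-09.
After k=3: 0.00506180.
Order-4 term: −1/1209600 · (-1.65019e-07 − (-5.20365e-05)) = -4.28832e-11.

S_4 ≈ 0.00506180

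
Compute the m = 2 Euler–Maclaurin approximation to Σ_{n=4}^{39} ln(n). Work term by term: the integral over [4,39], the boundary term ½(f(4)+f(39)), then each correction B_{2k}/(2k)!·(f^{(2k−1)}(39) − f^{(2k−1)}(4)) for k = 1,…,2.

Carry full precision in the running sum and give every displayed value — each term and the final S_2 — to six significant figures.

∫_4^39 ln(x) dx evaluates to 102.334.
½[f(4) + f(39)] = ½[1.38629 + 3.66356] = 2.52493.
So far: 104.859.
Correction k=1: B_{2}/2! · (f^{(1)}(39) − f^{(1)}(4)) = 1/12 · (0.0256410 − 0.250000) = -0.0186966.
Running total after k=1: 104.840.
Correction k=2: B_{4}/4! · (f^{(3)}(39) − f^{(3)}(4)) = −1/720 · (3.37160e-05 − 0.0312500) = 4.33559e-05.

S_2 ≈ 104.840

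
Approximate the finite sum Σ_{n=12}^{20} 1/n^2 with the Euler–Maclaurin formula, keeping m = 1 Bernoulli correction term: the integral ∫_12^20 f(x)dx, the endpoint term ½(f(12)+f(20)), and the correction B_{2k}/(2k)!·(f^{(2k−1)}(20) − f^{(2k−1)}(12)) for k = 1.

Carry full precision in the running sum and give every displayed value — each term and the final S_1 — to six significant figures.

∫_12^20 1/x^2 dx evaluates to 0.0333333.
½[f(12) + f(20)] = ½[0.00694444 + 0.00250000] = 0.00472222.
Running total after boundary: 0.0380556.
Correction k=1: B_{2}/2! · (f^{(1)}(20) − f^{(1)}(12)) = 1/12 · (-0.000250000 − (-0.00115741)) = 7.56173e-05.

S_1 ≈ 0.0381312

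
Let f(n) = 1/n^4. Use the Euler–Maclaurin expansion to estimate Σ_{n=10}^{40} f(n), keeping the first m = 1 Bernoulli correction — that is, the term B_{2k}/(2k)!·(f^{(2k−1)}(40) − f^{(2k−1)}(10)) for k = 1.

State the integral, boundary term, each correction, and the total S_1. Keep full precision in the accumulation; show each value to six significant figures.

∫_10^40 1/x^4 dx evaluates to 0.000328125.
½[f(10) + f(40)] = ½[0.000100000 + 3.90625e-07] = 5.01953e-05.
Running total after boundary: 0.000378320.
Order-1 term: 1/12 · (-3.90625e-08 − (-4.00000e-05)) = 3.33008e-06.

S_1 ≈ 0.000381650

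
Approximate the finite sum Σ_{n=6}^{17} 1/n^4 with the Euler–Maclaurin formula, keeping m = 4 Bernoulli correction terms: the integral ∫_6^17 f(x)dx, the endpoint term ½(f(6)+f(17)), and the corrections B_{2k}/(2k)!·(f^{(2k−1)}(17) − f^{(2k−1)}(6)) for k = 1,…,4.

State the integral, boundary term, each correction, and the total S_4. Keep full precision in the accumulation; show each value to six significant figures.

The integral term ∫_6^17 1/x^4 dx = 0.00147536.
½[f(6) + f(17)] = ½[0.000771605 + 1.19730e-05] = 0.000391789.
Integral + boundary = 0.00186715.
Order-1 term: 1/12 · (-2.81719e-06 − (-0.000514403)) = 4.26322e-05.
After k=1: 0.00190978.
Order-2 term: −1/720 · (-2.92441e-07 − (-0.000428669)) = -5.94968e-07.
After k=2: 0.00190919.
Order-3 term: 1/30240 · (-5.66668e-08 − (-0.000666819)) = 2.20490e-08.
After k=3: 0.00190921.
Order-4 term: −1/1209600 · (-1.76471e-08 − (-0.00166705)) = -1.37817e-09.

S_4 ≈ 0.00190921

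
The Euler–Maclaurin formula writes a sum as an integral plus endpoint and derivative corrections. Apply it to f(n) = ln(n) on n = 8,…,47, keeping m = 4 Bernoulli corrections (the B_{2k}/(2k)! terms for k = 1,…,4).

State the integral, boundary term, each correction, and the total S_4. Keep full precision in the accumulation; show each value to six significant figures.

S_4 ≈ 128.278

Integral: ∫_8^47 ln(x) dx = 125.321.
Boundary: ½(f(8) + f(47)) = ½(2.07944 + 3.85015) = 2.96479.
Integral + boundary = 128.286.
k=1: B_{2}/(2)! × [f^{(1)}(47) − f^{(1)}(8)] = 1/12 × (0.0212766 − 0.125000) = -0.00864362.
After k=1: 128.278.
k=2: B_{4}/(4)! × [f^{(3)}(47) − f^{(3)}(8)] = −1/720 × (1.92636e-05 − 0.00390625) = 5.39859e-06.
After k=2: 128.278.
k=3: B_{6}/(6)! × [f^{(5)}(47) − f^{(5)}(8)] = 1/30240 × (1.04646e-07 − 0.000732422) = -2.42168e-08.
After k=3: 128.278.
k=4: B_{8}/(8)! × [f^{(7)}(47) − f^{(7)}(8)] = −1/1209600 × (1.42117e-09 − 0.000343323) = 2.83830e-10.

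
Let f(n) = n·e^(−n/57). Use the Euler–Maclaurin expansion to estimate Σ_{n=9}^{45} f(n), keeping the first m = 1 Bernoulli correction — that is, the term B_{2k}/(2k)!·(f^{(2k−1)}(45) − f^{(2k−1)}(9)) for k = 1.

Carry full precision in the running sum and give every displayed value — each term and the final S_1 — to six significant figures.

Integral: ∫_9^45 x·e^(−x/57) dx = 572.478.
Boundary: ½(f(9) + f(45)) = ½(7.68546 + 20.4338) = 14.0596.
So far: 586.538.
k=1: B_{2}/(2)! × [f^{(1)}(45) − f^{(1)}(9)] = 1/12 × (0.0955966 − 0.719107) = -0.0519592.

S_1 ≈ 586.486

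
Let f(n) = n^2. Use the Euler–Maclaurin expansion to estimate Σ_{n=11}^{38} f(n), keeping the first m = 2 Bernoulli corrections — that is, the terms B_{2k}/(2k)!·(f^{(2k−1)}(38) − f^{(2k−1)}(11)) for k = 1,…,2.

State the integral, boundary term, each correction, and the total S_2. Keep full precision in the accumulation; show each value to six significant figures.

S_2 ≈ 18634.0

Integral: ∫_11^38 x^2 dx = 17847.0.
Boundary: ½(f(11) + f(38)) = ½(121.000 + 1444.00) = 782.500.
Integral + boundary = 18629.5.
k=1: B_{2}/(2)! × [f^{(1)}(38) − f^{(1)}(11)] = 1/12 × (76.0000 − 22.0000) = 4.50000.
After k=1: 18634.0.
k=2: B_{4}/(4)! × [f^{(3)}(38) − f^{(3)}(11)] = −1/720 × (0.00000 − 0.00000) = 0.00000.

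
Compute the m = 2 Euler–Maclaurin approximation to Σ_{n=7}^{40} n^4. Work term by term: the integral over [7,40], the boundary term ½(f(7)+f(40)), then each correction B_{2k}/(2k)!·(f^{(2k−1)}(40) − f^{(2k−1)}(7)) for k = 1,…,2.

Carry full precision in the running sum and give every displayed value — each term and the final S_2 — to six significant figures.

S_2 ≈ 2.17791e+07

The integral term ∫_7^40 x^4 dx = 2.04766e+07.
Endpoint term: (f(7) + f(40))/2 = (2401.00 + 2.56000e+06)/2 = 1.28120e+06.
Integral + boundary = 2.17578e+07.
Order-1 term: 1/12 · (256000 − 1372.00) = 21219.0.
Partial sum through k=1: 2.17791e+07.
Order-2 term: −1/720 · (960.000 − 168.000) = -1.10000.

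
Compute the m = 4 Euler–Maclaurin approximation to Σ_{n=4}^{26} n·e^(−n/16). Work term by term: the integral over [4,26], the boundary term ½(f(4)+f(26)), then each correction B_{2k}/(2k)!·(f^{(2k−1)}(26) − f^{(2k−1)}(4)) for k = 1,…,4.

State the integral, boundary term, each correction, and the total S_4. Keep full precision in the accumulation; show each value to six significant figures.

The integral term ∫_4^26 x·e^(−x/16) dx = 116.892.
Endpoint term: (f(4) + f(26))/2 = (3.11520 + 5.11970)/2 = 4.11745.
Integral + boundary = 121.009.
Correction k=1: B_{2}/2! · (f^{(1)}(26) − f^{(1)}(4)) = 1/12 · (-0.123070 − 0.584101) = -0.0589309.
After k=1: 120.950.
Correction k=2: B_{4}/4! · (f^{(3)}(26) − f^{(3)}(4)) = −1/720 · (0.00105763 − 0.00836602) = 1.01505e-05.
After k=2: 120.950.
Correction k=3: B_{6}/6! · (f^{(5)}(26) − f^{(5)}(4)) = 1/30240 · (1.01406e-05 − 5.64469e-05) = -1.53129e-09.
After k=3: 120.950.
Correction k=4: B_{8}/8! · (f^{(7)}(26) − f^{(7)}(4)) = −1/1209600 · (6.30856e-08 − 3.13336e-07) = 2.06887e-13.

S_4 ≈ 120.950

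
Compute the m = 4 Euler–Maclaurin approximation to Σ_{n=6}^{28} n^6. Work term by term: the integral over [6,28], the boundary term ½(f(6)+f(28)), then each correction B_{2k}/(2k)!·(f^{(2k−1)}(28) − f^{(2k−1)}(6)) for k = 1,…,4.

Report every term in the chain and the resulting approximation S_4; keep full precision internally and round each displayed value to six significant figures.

The integral term ∫_6^28 x^6 dx = 1.92752e+09.
½[f(6) + f(28)] = ½[46656.0 + 4.81890e+08] = 2.40968e+08.
Integral + boundary = 2.16849e+09.
Order-1 term: 1/12 · (1.03262e+08 − 46656.0) = 8.60130e+06.
After k=1: 2.17709e+09.
Order-2 term: −1/720 · (2.63424e+06 − 25920.0) = -3622.67.
After k=2: 2.17709e+09.
Order-3 term: 1/30240 · (20160.0 − 4320.00) = 0.523810.
After k=3: 2.17709e+09.
Order-4 term: −1/1209600 · (0.00000 − 0.00000) = 0.00000.

S_4 ≈ 2.17709e+09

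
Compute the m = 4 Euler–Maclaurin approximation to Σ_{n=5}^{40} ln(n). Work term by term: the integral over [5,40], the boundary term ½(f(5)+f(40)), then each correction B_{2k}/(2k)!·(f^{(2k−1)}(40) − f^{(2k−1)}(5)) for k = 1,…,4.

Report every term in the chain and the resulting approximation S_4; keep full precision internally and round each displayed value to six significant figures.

S_4 ≈ 107.143

The integral term ∫_5^40 ln(x) dx = 104.508.
Boundary: ½(f(5) + f(40)) = ½(1.60944 + 3.68888) = 2.64916.
So far: 107.157.
Correction k=1: B_{2}/2! · (f^{(1)}(40) − f^{(1)}(5)) = 1/12 · (0.0250000 − 0.200000) = -0.0145833.
Running total after k=1: 107.143.
Correction k=2: B_{4}/4! · (f^{(3)}(40) − f^{(3)}(5)) = −1/720 · (3.12500e-05 − 0.0160000) = 2.21788e-05.
Running total after k=2: 107.143.
Correction k=3: B_{6}/6! · (f^{(5)}(40) − f^{(5)}(5)) = 1/30240 · (2.34375e-07 − 0.00768000) = -2.53961e-07.
Running total after k=3: 107.143.
Correction k=4: B_{8}/8! · (f^{(7)}(40) − f^{(7)}(5)) = −1/1209600 · (4.39453e-09 − 0.00921600) = 7.61904e-09.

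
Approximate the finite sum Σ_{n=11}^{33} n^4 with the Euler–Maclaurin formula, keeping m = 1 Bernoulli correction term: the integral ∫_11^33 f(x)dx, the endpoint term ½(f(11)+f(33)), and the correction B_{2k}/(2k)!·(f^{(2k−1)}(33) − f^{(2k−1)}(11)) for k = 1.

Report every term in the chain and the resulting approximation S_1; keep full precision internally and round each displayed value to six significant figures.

The integral term ∫_11^33 x^4 dx = 7.79487e+06.
Endpoint term: (f(11) + f(33))/2 = (14641.0 + 1.18592e+06)/2 = 600281.
Integral + boundary = 8.39515e+06.
Correction k=1: B_{2}/2! · (f^{(1)}(33) − f^{(1)}(11)) = 1/12 · (143748 − 5324.00) = 11535.3.

S_1 ≈ 8.40668e+06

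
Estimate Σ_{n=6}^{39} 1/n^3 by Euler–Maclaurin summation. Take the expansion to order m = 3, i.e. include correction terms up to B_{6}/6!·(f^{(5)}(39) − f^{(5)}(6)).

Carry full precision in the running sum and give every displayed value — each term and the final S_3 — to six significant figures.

∫_6^39 1/x^3 dx evaluates to 0.0135602.
½[f(6) + f(39)] = ½[0.00462963 + 1.68580e-05] = 0.00232324.
Running total after boundary: 0.0158834.
Correction k=1: B_{2}/2! · (f^{(1)}(39) − f^{(1)}(6)) = 1/12 · (-1.29677e-06 − (-0.00231481)) = 0.000192793.
Running total after k=1: 0.0160762.
Correction k=2: B_{4}/4! · (f^{(3)}(39) − f^{(3)}(6)) = −1/720 · (-1.70515e-08 − (-0.00128601)) = -1.78610e-06.
Running total after k=2: 0.0160744.
Correction k=3: B_{6}/6! · (f^{(5)}(39) − f^{(5)}(6)) = 1/30240 · (-4.70851e-10 − (-0.00150034)) = 4.96145e-08.

S_3 ≈ 0.0160745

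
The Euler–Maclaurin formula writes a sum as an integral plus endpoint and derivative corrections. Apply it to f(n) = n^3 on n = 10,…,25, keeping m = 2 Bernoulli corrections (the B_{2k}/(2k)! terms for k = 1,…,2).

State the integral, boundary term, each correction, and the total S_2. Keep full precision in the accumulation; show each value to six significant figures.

The integral term ∫_10^25 x^3 dx = 95156.2.
Endpoint term: (f(10) + f(25))/2 = (1000.00 + 15625.0)/2 = 8312.50.
Running total after boundary: 103469.
k=1: B_{2}/(2)! × [f^{(1)}(25) − f^{(1)}(10)] = 1/12 × (1875.00 − 300.000) = 131.250.
Partial sum through k=1: 103600.
k=2: B_{4}/(4)! × [f^{(3)}(25) − f^{(3)}(10)] = −1/720 × (6.00000 − 6.00000) = 0.00000.

S_2 ≈ 103600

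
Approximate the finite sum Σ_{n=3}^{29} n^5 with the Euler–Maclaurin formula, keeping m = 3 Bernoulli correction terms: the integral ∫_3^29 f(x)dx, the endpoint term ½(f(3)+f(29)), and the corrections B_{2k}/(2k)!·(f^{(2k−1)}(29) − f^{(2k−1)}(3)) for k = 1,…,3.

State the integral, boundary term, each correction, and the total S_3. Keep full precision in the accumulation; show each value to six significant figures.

The integral term ∫_3^29 x^5 dx = 9.91371e+07.
Boundary: ½(f(3) + f(29)) = ½(243.000 + 2.05111e+07) = 1.02557e+07.
So far: 1.09393e+08.
Correction k=1: B_{2}/2! · (f^{(1)}(29) − f^{(1)}(3)) = 1/12 · (3.53640e+06 − 405.000) = 294667.
After k=1: 1.09687e+08.
Correction k=2: B_{4}/4! · (f^{(3)}(29) − f^{(3)}(3)) = −1/720 · (50460.0 − 540.000) = -69.3333.
After k=2: 1.09687e+08.
Correction k=3: B_{6}/6! · (f^{(5)}(29) − f^{(5)}(3)) = 1/30240 · (120.000 − 120.000) = 0.00000.

S_3 ≈ 1.09687e+08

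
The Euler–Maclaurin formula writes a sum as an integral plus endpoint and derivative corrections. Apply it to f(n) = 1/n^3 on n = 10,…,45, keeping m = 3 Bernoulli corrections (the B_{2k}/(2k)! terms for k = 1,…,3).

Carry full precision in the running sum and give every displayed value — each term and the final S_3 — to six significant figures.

S_3 ≈ 0.00528343

The integral term ∫_10^45 1/x^3 dx = 0.00475309.
½[f(10) + f(45)] = ½[0.00100000 + 1.09739e-05] = 0.000505487.
Integral + boundary = 0.00525857.
k=1: B_{2}/(2)! × [f^{(1)}(45) − f^{(1)}(10)] = 1/12 × (-7.31596e-07 − (-0.000300000)) = 2.49390e-05.
Partial sum through k=1: 0.00528351.
k=2: B_{4}/(4)! × [f^{(3)}(45) − f^{(3)}(10)] = −1/720 × (-7.22564e-09 − (-6.00000e-05)) = -8.33233e-08.
Partial sum through k=2: 0.00528343.
k=3: B_{6}/(6)! × [f^{(5)}(45) − f^{(5)}(10)] = 1/30240 × (-1.49865e-10 − (-2.52000e-05)) = 8.33328e-10.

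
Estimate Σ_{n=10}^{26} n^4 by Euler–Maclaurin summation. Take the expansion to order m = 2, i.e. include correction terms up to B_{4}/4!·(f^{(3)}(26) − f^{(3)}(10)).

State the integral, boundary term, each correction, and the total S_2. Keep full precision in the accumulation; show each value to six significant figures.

∫_10^26 x^4 dx evaluates to 2.35628e+06.
Endpoint term: (f(10) + f(26))/2 = (10000.0 + 456976)/2 = 233488.
Integral + boundary = 2.58976e+06.
Order-1 term: 1/12 · (70304.0 − 4000.00) = 5525.33.
Running total after k=1: 2.59529e+06.
Order-2 term: −1/720 · (624.000 − 240.000) = -0.533333.

S_2 ≈ 2.59529e+06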